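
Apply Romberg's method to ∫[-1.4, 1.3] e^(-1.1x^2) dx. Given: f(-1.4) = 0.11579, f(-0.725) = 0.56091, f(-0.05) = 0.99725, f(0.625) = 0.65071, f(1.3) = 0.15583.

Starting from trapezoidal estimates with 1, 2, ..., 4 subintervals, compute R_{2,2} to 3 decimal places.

1.579

R_{0,0} (trapezoid, 1 panel, h=2.7000): 0.36669
R_{1,0} (trapezoid, 2 panels, h=1.3500): 1.52963
R_{2,0} (trapezoid, 4 panels, h=0.6750): 1.58266
R_{1,1} = 1.52963 + (1.52963 − 0.36669)/3 = 1.91728
R_{2,1} = 1.58266 + (1.58266 − 1.52963)/3 = 1.60034
R_{2,2} = 1.60034 + (1.60034 − 1.91728)/15 = 1.57921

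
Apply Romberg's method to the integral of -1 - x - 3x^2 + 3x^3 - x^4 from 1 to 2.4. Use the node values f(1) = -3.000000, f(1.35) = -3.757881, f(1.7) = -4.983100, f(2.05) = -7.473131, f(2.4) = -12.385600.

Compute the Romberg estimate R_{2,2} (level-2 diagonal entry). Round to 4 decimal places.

R_{0,0} (trapezoid, 1 panel, h=1.4000): -10.769920
R_{1,0} (trapezoid, 2 panels, h=0.7000): -8.873130
R_{2,0} (trapezoid, 4 panels, h=0.3500): -8.367419
R_{1,1} = -8.873130 + (-8.873130 − (-10.769920))/3 = -8.240867
R_{2,1} = -8.367419 + (-8.367419 − (-8.873130))/3 = -8.198849
R_{2,2} = -8.198849 + (-8.198849 − (-8.240867))/15 = -8.196048

-8.1960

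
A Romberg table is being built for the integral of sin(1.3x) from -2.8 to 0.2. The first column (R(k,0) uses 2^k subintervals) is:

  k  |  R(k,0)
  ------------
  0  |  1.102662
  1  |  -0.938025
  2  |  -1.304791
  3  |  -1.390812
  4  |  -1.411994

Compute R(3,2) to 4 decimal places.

-1.4190

Richardson extrapolation on the trapezoidal column (denominator 4−1=3):
R(2,1) = -1.304791 + (-1.304791 − (-0.938025))/3 = -1.427046
R(3,1) = (4·(-1.390812) − (-1.304791)) / 3 = -1.419486
R(3,2) = (16·(-1.419486) − (-1.427046)) / 15 = -1.418982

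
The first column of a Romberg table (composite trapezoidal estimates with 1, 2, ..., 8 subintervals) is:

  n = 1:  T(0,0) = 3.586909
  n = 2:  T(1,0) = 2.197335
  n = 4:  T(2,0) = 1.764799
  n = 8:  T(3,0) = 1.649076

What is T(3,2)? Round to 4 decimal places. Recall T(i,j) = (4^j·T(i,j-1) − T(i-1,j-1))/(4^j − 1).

T(2,1) = (4·1.764799 − 2.197335) / 3 = 1.620620
T(3,1) = 1.649076 + (1.649076 − 1.764799)/3 = 1.610502
T(3,2) = (16·1.610502 − 1.620620) / 15 = 1.609827

1.6098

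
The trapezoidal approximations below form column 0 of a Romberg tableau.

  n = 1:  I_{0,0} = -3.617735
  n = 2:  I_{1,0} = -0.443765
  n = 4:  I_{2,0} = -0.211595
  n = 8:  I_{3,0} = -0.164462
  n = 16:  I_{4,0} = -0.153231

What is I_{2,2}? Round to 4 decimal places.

Richardson extrapolation on the trapezoidal column (denominator 4−1=3):
I_{1,1} = (4·(-0.443765) − (-3.617735)) / 3 = 0.614225
I_{2,1} = (4·(-0.211595) − (-0.443765)) / 3 = -0.134205
I_{2,2} = (16·(-0.134205) − 0.614225) / 15 = -0.184100

-0.1841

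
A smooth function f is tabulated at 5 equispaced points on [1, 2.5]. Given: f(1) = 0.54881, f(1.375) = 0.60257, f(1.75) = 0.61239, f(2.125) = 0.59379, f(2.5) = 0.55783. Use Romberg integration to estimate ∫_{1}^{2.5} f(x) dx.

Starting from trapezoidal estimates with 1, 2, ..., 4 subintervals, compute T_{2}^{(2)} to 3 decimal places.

0.890

T_{0}^{(0)} (trapezoid, 1 panel, h=1.5000): 0.82998
T_{1}^{(0)} (trapezoid, 2 panels, h=0.7500): 0.87428
T_{2}^{(0)} (trapezoid, 4 panels, h=0.3750): 0.88578
T_{1}^{(1)} = 0.87428 + (0.87428 − 0.82998)/3 = 0.88905
T_{2}^{(1)} = 0.88578 + (0.88578 − 0.87428)/3 = 0.88961
T_{2}^{(2)} = 0.88961 + (0.88961 − 0.88905)/15 = 0.88965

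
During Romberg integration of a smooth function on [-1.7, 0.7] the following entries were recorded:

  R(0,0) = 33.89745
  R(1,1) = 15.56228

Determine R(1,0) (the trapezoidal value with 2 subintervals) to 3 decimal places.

20.146

From R(1,1) = (4·R(1,0) − R(0,0))/3, solve for R(1,0):
4·R(1,0) = 3·15.56228 + 33.89745 = 80.58429
R(1,0) = 20.14607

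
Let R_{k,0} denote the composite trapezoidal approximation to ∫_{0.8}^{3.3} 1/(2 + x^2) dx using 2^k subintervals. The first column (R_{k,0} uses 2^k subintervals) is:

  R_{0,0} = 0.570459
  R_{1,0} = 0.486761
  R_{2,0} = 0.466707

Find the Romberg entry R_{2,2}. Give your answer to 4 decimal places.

Richardson extrapolation on the trapezoidal column (denominator 4−1=3):
R_{1,1} = (4·0.486761 − 0.570459) / 3 = 0.458862
R_{2,1} = (4·0.466707 − 0.486761) / 3 = 0.460022
R_{2,2} = (16·0.460022 − 0.458862) / 15 = 0.460099

0.4601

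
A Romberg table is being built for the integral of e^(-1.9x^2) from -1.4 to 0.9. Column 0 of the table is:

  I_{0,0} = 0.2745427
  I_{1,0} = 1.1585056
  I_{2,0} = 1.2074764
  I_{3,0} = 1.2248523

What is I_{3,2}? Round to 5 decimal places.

I_{2,1} = 1.2074764 + (1.2074764 − 1.1585056)/3 = 1.2238000
I_{3,1} = (4·1.2248523 − 1.2074764) / 3 = 1.2306443
I_{3,2} = (16·1.2306443 − 1.2238000) / 15 = 1.2311006

1.23110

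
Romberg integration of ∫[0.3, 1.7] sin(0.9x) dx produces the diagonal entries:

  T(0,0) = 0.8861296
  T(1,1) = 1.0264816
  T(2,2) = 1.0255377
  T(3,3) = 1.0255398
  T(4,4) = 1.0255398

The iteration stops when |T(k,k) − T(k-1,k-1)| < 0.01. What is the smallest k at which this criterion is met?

k = 2

|T(1,1) − T(0,0)| = 0.1403520 ≥ 0.01
|T(2,2) − T(1,1)| = 0.0009439 < 0.01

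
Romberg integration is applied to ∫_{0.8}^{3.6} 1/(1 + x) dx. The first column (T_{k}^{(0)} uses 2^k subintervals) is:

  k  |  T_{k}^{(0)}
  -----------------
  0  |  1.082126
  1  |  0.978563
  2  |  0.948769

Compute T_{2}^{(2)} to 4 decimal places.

0.9385

T_{1}^{(1)} = (4·0.978563 − 1.082126) / 3 = 0.944042
T_{2}^{(1)} = (4·0.948769 − 0.978563) / 3 = 0.938838
T_{2}^{(2)} = (16·0.938838 − 0.944042) / 15 = 0.938491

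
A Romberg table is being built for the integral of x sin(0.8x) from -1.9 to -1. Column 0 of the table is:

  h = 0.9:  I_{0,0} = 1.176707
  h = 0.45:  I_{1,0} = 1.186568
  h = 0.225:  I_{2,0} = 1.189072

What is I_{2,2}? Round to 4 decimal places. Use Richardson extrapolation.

1.1899

I_{1,1} = 1.186568 + (1.186568 − 1.176707)/3 = 1.189855
I_{2,1} = 1.189072 + (1.189072 − 1.186568)/3 = 1.189907
I_{2,2} = (16·1.189907 − 1.189855) / 15 = 1.189910
(Column j=1 coincides with Simpson's rule on the same nodes.)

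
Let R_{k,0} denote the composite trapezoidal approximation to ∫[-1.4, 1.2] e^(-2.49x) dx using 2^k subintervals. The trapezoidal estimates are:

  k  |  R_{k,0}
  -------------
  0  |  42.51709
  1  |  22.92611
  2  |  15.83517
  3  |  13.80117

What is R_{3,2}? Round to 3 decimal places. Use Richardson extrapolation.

Richardson extrapolation on the trapezoidal column (denominator 4−1=3):
R_{2,1} = (4·15.83517 − 22.92611) / 3 = 13.47152
R_{3,1} = 13.80117 + (13.80117 − 15.83517)/3 = 13.12317
R_{3,2} = (16·13.12317 − 13.47152) / 15 = 13.09995

13.100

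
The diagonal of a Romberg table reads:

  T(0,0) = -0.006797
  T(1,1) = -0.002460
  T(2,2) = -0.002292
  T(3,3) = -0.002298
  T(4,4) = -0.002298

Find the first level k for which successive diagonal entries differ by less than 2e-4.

k = 2

|T(1,1) − T(0,0)| = 0.004337 ≥ 2e-4
|T(2,2) − T(1,1)| = 0.000168 < 2e-4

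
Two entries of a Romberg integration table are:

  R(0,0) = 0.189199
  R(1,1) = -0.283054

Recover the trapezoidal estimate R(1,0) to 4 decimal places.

-0.1650

From R(1,1) = (4·R(1,0) − R(0,0))/3, solve for R(1,0):
4·R(1,0) = 3·(-0.283054) + 0.189199 = -0.659963
R(1,0) = -0.164991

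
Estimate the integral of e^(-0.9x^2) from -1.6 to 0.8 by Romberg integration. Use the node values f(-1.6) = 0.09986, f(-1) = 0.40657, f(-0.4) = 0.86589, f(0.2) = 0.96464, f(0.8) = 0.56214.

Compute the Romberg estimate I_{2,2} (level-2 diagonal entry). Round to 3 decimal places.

I_{0,0} (trapezoid, 1 panel, h=2.4000): 0.79440
I_{1,0} (trapezoid, 2 panels, h=1.2000): 1.43627
I_{2,0} (trapezoid, 4 panels, h=0.6000): 1.54086
I_{1,1} = 1.43627 + (1.43627 − 0.79440)/3 = 1.65023
I_{2,1} = 1.54086 + (1.54086 − 1.43627)/3 = 1.57572
I_{2,2} = 1.57572 + (1.57572 − 1.65023)/15 = 1.57075

1.571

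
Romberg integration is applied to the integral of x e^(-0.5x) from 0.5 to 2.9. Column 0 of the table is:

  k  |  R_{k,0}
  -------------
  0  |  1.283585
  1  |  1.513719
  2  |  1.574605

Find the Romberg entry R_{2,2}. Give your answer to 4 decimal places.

Richardson extrapolation on the trapezoidal column (denominator 4−1=3):
R_{1,1} = 1.513719 + (1.513719 − 1.283585)/3 = 1.590430
R_{2,1} = 1.574605 + (1.574605 − 1.513719)/3 = 1.594900
R_{2,2} = 1.594900 + (1.594900 − 1.590430)/15 = 1.595198

1.5952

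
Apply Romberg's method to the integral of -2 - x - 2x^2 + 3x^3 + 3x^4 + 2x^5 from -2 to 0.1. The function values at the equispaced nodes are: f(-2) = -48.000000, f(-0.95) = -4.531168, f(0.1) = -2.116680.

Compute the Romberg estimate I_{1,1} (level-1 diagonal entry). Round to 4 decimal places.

-23.8845

I_{0,0} (trapezoid, 1 panel, h=2.1000): -52.622514
I_{1,0} (trapezoid, 2 panels, h=1.0500): -31.068983
I_{1,1} = -31.068983 + (-31.068983 − (-52.622514))/3 = -23.884473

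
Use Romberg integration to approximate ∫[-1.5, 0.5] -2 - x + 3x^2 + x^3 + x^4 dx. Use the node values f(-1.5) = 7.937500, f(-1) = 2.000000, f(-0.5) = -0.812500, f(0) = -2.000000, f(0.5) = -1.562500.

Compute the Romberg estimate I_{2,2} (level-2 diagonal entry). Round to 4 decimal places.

I_{0,0} (trapezoid, 1 panel, h=2.0000): 6.375000
I_{1,0} (trapezoid, 2 panels, h=1.0000): 2.375000
I_{2,0} (trapezoid, 4 panels, h=0.5000): 1.187500
I_{1,1} = 2.375000 + (2.375000 − 6.375000)/3 = 1.041667
I_{2,1} = 1.187500 + (1.187500 − 2.375000)/3 = 0.791667
I_{2,2} = 0.791667 + (0.791667 − 1.041667)/15 = 0.775000

0.7750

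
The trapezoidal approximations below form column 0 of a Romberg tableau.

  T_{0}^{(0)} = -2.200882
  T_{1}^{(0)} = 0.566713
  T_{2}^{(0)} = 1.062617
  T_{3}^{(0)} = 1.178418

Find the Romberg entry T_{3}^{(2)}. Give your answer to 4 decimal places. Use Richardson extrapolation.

Richardson extrapolation on the trapezoidal column (denominator 4−1=3):
T_{2}^{(1)} = 1.062617 + (1.062617 − 0.566713)/3 = 1.227918
T_{3}^{(1)} = (4·1.178418 − 1.062617) / 3 = 1.217018
T_{3}^{(2)} = 1.217018 + (1.217018 − 1.227918)/15 = 1.216291

1.2163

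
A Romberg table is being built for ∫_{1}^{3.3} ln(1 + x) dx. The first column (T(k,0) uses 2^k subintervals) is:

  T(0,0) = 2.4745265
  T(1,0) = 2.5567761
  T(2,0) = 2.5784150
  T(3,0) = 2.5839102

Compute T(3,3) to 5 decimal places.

Richardson extrapolation on the trapezoidal column (denominator 4−1=3):
T(1,1) = (4·2.5567761 − 2.4745265) / 3 = 2.5841926
T(2,1) = (4·2.5784150 − 2.5567761) / 3 = 2.5856280
T(3,1) = 2.5839102 + (2.5839102 − 2.5784150)/3 = 2.5857419
T(2,2) = (16·2.5856280 − 2.5841926) / 15 = 2.5857237
T(3,2) = 2.5857419 + (2.5857419 − 2.5856280)/15 = 2.5857495
T(3,3) = (64·2.5857495 − 2.5857237) / 63 = 2.5857499

2.58575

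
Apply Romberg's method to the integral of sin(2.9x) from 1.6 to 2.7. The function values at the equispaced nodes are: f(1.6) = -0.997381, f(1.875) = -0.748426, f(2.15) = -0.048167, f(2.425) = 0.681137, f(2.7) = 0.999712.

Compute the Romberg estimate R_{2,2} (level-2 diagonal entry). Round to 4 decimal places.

R_{0,0} (trapezoid, 1 panel, h=1.1000): 0.001282
R_{1,0} (trapezoid, 2 panels, h=0.5500): -0.025851
R_{2,0} (trapezoid, 4 panels, h=0.2750): -0.031430
R_{1,1} = -0.025851 + (-0.025851 − 0.001282)/3 = -0.034895
R_{2,1} = -0.031430 + (-0.031430 − (-0.025851))/3 = -0.033290
R_{2,2} = -0.033290 + (-0.033290 − (-0.034895))/15 = -0.033183

-0.0332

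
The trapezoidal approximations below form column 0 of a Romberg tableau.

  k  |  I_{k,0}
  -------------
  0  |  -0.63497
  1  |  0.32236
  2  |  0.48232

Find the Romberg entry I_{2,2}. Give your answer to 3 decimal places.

0.529

I_{1,1} = (4·0.32236 − (-0.63497)) / 3 = 0.64147
I_{2,1} = (4·0.48232 − 0.32236) / 3 = 0.53564
I_{2,2} = 0.53564 + (0.53564 − 0.64147)/15 = 0.52858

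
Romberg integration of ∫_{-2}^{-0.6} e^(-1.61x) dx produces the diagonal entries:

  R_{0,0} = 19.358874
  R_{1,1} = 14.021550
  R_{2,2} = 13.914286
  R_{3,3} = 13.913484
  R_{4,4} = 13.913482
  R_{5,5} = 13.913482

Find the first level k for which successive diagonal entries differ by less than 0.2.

k = 2

|R_{1,1} − R_{0,0}| = 5.337324 ≥ 0.2
|R_{2,2} − R_{1,1}| = 0.107264 < 0.2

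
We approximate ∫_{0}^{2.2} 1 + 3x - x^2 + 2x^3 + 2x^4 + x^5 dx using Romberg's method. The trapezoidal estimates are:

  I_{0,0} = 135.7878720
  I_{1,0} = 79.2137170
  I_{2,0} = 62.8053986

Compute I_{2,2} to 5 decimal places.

Richardson extrapolation on the trapezoidal column (denominator 4−1=3):
I_{1,1} = 79.2137170 + (79.2137170 − 135.7878720)/3 = 60.3556653
I_{2,1} = 62.8053986 + (62.8053986 − 79.2137170)/3 = 57.3359591
I_{2,2} = 57.3359591 + (57.3359591 − 60.3556653)/15 = 57.1346454

57.13465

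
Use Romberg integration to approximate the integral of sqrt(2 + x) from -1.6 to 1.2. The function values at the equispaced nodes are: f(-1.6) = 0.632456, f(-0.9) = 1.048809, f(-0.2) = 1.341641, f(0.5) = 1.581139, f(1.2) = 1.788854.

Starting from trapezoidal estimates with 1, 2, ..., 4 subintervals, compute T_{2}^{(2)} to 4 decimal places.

T_{0}^{(0)} (trapezoid, 1 panel, h=2.8000): 3.389834
T_{1}^{(0)} (trapezoid, 2 panels, h=1.4000): 3.573214
T_{2}^{(0)} (trapezoid, 4 panels, h=0.7000): 3.627571
T_{1}^{(1)} = 3.573214 + (3.573214 − 3.389834)/3 = 3.634341
T_{2}^{(1)} = 3.627571 + (3.627571 − 3.573214)/3 = 3.645690
T_{2}^{(2)} = 3.645690 + (3.645690 − 3.634341)/15 = 3.646447

3.6464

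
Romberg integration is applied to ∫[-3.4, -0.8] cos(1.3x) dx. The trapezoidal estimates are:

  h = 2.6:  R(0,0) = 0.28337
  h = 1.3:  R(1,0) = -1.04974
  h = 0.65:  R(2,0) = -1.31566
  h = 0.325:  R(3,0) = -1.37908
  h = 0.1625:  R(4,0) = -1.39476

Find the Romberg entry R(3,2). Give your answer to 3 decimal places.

-1.400

Richardson extrapolation on the trapezoidal column (denominator 4−1=3):
R(2,1) = (4·(-1.31566) − (-1.04974)) / 3 = -1.40430
R(3,1) = -1.37908 + (-1.37908 − (-1.31566))/3 = -1.40022
R(3,2) = -1.40022 + (-1.40022 − (-1.40430))/15 = -1.39995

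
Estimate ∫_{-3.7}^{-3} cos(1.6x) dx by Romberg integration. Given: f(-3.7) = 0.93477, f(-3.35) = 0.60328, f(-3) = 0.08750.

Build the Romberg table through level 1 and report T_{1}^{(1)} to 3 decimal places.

0.401

T_{0}^{(0)} (trapezoid, 1 panel, h=0.7000): 0.35779
T_{1}^{(0)} (trapezoid, 2 panels, h=0.3500): 0.39005
T_{1}^{(1)} = 0.39005 + (0.39005 − 0.35779)/3 = 0.40080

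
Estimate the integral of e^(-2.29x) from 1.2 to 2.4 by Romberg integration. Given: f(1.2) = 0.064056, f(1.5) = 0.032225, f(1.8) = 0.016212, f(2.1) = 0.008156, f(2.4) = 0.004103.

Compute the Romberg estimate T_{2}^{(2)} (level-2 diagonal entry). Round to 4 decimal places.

0.0262

T_{0}^{(0)} (trapezoid, 1 panel, h=1.2000): 0.040895
T_{1}^{(0)} (trapezoid, 2 panels, h=0.6000): 0.030175
T_{2}^{(0)} (trapezoid, 4 panels, h=0.3000): 0.027202
T_{1}^{(1)} = 0.030175 + (0.030175 − 0.040895)/3 = 0.026602
T_{2}^{(1)} = 0.027202 + (0.027202 − 0.030175)/3 = 0.026211
T_{2}^{(2)} = 0.026211 + (0.026211 − 0.026602)/15 = 0.026185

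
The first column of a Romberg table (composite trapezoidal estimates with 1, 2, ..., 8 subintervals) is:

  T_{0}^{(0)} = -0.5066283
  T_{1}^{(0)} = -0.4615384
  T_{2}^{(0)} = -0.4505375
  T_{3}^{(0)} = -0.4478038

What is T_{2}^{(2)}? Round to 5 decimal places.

T_{1}^{(1)} = -0.4615384 + (-0.4615384 − (-0.5066283))/3 = -0.4465084
T_{2}^{(1)} = -0.4505375 + (-0.4505375 − (-0.4615384))/3 = -0.4468705
T_{2}^{(2)} = -0.4468705 + (-0.4468705 − (-0.4465084))/15 = -0.4468946

-0.44689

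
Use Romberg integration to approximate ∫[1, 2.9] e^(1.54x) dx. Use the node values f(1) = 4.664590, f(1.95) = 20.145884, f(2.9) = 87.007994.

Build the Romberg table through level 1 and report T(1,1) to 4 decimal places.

54.5478

T(0,0) (trapezoid, 1 panel, h=1.9000): 87.088955
T(1,0) (trapezoid, 2 panels, h=0.9500): 62.683067
T(1,1) = 62.683067 + (62.683067 − 87.088955)/3 = 54.547771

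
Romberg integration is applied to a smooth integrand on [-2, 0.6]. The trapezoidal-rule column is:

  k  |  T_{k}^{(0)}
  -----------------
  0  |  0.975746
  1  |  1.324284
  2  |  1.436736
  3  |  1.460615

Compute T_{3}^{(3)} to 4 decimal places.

T_{1}^{(1)} = (4·1.324284 − 0.975746) / 3 = 1.440463
T_{2}^{(1)} = (4·1.436736 − 1.324284) / 3 = 1.474220
T_{3}^{(1)} = 1.460615 + (1.460615 − 1.436736)/3 = 1.468575
T_{2}^{(2)} = 1.474220 + (1.474220 − 1.440463)/15 = 1.476470
T_{3}^{(2)} = (16·1.468575 − 1.474220) / 15 = 1.468199
T_{3}^{(3)} = 1.468199 + (1.468199 − 1.476470)/63 = 1.468068

1.4681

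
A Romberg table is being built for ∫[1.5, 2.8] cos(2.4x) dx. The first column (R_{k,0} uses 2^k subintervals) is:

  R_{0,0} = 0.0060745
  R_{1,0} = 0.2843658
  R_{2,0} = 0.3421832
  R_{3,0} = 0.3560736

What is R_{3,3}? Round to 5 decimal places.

0.36066

R_{1,1} = 0.2843658 + (0.2843658 − 0.0060745)/3 = 0.3771296
R_{2,1} = 0.3421832 + (0.3421832 − 0.2843658)/3 = 0.3614557
R_{3,1} = 0.3560736 + (0.3560736 − 0.3421832)/3 = 0.3607037
R_{2,2} = 0.3614557 + (0.3614557 − 0.3771296)/15 = 0.3604108
R_{3,2} = 0.3607037 + (0.3607037 − 0.3614557)/15 = 0.3606536
R_{3,3} = (64·0.3606536 − 0.3604108) / 63 = 0.3606575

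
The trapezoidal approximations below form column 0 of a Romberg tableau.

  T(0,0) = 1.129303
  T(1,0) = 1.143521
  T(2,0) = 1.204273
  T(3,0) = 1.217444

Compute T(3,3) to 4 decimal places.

1.2215

T(1,1) = 1.143521 + (1.143521 − 1.129303)/3 = 1.148260
T(2,1) = (4·1.204273 − 1.143521) / 3 = 1.224524
T(3,1) = (4·1.217444 − 1.204273) / 3 = 1.221834
T(2,2) = 1.224524 + (1.224524 − 1.148260)/15 = 1.229608
T(3,2) = (16·1.221834 − 1.224524) / 15 = 1.221655
T(3,3) = (64·1.221655 − 1.229608) / 63 = 1.221529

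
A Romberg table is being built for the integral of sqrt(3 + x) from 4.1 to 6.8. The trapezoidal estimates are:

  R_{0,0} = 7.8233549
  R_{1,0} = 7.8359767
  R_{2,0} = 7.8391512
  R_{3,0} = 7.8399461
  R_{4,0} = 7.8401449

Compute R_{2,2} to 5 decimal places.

Richardson extrapolation on the trapezoidal column (denominator 4−1=3):
R_{1,1} = 7.8359767 + (7.8359767 − 7.8233549)/3 = 7.8401840
R_{2,1} = 7.8391512 + (7.8391512 − 7.8359767)/3 = 7.8402094
R_{2,2} = (16·7.8402094 − 7.8401840) / 15 = 7.8402111

7.84021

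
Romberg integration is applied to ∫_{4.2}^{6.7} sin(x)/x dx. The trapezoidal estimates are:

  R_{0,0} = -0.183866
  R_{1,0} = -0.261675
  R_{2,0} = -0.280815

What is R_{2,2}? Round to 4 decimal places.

Richardson extrapolation on the trapezoidal column (denominator 4−1=3):
R_{1,1} = -0.261675 + (-0.261675 − (-0.183866))/3 = -0.287611
R_{2,1} = (4·(-0.280815) − (-0.261675)) / 3 = -0.287195
R_{2,2} = -0.287195 + (-0.287195 − (-0.287611))/15 = -0.287167

-0.2872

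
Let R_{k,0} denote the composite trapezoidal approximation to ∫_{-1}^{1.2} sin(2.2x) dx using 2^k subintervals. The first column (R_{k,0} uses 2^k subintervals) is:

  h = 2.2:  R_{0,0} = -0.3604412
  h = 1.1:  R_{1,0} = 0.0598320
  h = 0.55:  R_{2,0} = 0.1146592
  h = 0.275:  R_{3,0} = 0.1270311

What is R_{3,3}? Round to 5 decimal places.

0.13108

R_{1,1} = 0.0598320 + (0.0598320 − (-0.3604412))/3 = 0.1999231
R_{2,1} = (4·0.1146592 − 0.0598320) / 3 = 0.1329349
R_{3,1} = (4·0.1270311 − 0.1146592) / 3 = 0.1311551
R_{2,2} = 0.1329349 + (0.1329349 − 0.1999231)/15 = 0.1284690
R_{3,2} = (16·0.1311551 − 0.1329349) / 15 = 0.1310364
R_{3,3} = (64·0.1310364 − 0.1284690) / 63 = 0.1310772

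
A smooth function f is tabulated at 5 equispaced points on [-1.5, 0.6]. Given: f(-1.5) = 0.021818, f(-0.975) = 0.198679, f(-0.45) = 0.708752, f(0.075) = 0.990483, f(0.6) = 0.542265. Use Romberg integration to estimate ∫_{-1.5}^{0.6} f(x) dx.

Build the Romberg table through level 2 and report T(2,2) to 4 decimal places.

T(0,0) (trapezoid, 1 panel, h=2.1000): 0.592287
T(1,0) (trapezoid, 2 panels, h=1.0500): 1.040333
T(2,0) (trapezoid, 4 panels, h=0.5250): 1.144477
T(1,1) = 1.040333 + (1.040333 − 0.592287)/3 = 1.189682
T(2,1) = 1.144477 + (1.144477 − 1.040333)/3 = 1.179192
T(2,2) = 1.179192 + (1.179192 − 1.189682)/15 = 1.178493

1.1785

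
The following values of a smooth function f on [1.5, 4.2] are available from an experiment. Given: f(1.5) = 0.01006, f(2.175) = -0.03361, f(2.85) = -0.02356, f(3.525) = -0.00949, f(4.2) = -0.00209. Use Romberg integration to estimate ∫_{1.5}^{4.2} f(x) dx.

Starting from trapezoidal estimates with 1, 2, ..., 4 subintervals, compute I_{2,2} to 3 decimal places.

-0.048

I_{0,0} (trapezoid, 1 panel, h=2.7000): 0.01076
I_{1,0} (trapezoid, 2 panels, h=1.3500): -0.02643
I_{2,0} (trapezoid, 4 panels, h=0.6750): -0.04231
I_{1,1} = -0.02643 + (-0.02643 − 0.01076)/3 = -0.03883
I_{2,1} = -0.04231 + (-0.04231 − (-0.02643))/3 = -0.04760
I_{2,2} = -0.04760 + (-0.04760 − (-0.03883))/15 = -0.04818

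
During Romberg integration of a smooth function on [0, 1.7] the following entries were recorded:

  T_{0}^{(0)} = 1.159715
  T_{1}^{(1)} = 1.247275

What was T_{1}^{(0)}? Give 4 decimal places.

1.2254

From T_{1}^{(1)} = (4·T_{1}^{(0)} − T_{0}^{(0)})/3, solve for T_{1}^{(0)}:
4·T_{1}^{(0)} = 3·1.247275 + 1.159715 = 4.901540
T_{1}^{(0)} = 1.225385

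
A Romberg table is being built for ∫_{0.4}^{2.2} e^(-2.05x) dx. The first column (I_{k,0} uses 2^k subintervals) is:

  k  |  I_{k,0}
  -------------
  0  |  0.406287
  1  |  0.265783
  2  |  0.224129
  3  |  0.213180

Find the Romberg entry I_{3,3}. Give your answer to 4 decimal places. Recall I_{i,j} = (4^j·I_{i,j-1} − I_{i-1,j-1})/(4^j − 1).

Richardson extrapolation on the trapezoidal column (denominator 4−1=3):
I_{1,1} = 0.265783 + (0.265783 − 0.406287)/3 = 0.218948
I_{2,1} = 0.224129 + (0.224129 − 0.265783)/3 = 0.210244
I_{3,1} = (4·0.213180 − 0.224129) / 3 = 0.209530
I_{2,2} = 0.210244 + (0.210244 − 0.218948)/15 = 0.209664
I_{3,2} = (16·0.209530 − 0.210244) / 15 = 0.209482
I_{3,3} = 0.209482 + (0.209482 − 0.209664)/63 = 0.209479
(Column j=1 coincides with Simpson's rule on the same nodes.)

0.2095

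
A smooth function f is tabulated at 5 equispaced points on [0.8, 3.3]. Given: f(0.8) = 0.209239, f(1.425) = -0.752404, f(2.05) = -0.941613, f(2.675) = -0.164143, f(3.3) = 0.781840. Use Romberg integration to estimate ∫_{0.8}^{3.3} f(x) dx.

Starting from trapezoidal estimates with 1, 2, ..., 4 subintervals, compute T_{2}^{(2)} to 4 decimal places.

T_{0}^{(0)} (trapezoid, 1 panel, h=2.5000): 1.238849
T_{1}^{(0)} (trapezoid, 2 panels, h=1.2500): -0.557592
T_{2}^{(0)} (trapezoid, 4 panels, h=0.6250): -0.851638
T_{1}^{(1)} = -0.557592 + (-0.557592 − 1.238849)/3 = -1.156406
T_{2}^{(1)} = -0.851638 + (-0.851638 − (-0.557592))/3 = -0.949653
T_{2}^{(2)} = -0.949653 + (-0.949653 − (-1.156406))/15 = -0.935869

-0.9359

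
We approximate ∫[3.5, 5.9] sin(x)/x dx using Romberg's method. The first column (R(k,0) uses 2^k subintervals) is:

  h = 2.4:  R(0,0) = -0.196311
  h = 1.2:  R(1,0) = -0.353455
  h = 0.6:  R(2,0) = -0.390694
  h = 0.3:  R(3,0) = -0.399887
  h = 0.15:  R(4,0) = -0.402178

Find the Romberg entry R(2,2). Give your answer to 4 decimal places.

-0.4029

Richardson extrapolation on the trapezoidal column (denominator 4−1=3):
R(1,1) = -0.353455 + (-0.353455 − (-0.196311))/3 = -0.405836
R(2,1) = -0.390694 + (-0.390694 − (-0.353455))/3 = -0.403107
R(2,2) = -0.403107 + (-0.403107 − (-0.405836))/15 = -0.402925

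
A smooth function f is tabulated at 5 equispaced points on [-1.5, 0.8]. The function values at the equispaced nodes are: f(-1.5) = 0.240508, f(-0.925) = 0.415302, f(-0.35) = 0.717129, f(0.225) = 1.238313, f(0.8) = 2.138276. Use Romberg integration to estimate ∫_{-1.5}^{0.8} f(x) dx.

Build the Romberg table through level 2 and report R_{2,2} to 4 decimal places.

R_{0,0} (trapezoid, 1 panel, h=2.3000): 2.735602
R_{1,0} (trapezoid, 2 panels, h=1.1500): 2.192499
R_{2,0} (trapezoid, 4 panels, h=0.5750): 2.047078
R_{1,1} = 2.192499 + (2.192499 − 2.735602)/3 = 2.011465
R_{2,1} = 2.047078 + (2.047078 − 2.192499)/3 = 1.998604
R_{2,2} = 1.998604 + (1.998604 − 2.011465)/15 = 1.997747

1.9977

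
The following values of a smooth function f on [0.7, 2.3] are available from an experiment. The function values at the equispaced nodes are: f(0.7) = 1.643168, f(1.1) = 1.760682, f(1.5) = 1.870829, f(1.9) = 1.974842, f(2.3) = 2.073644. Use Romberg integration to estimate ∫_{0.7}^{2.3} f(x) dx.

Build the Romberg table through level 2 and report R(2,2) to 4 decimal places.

2.9867

R(0,0) (trapezoid, 1 panel, h=1.6000): 2.973450
R(1,0) (trapezoid, 2 panels, h=0.8000): 2.983388
R(2,0) (trapezoid, 4 panels, h=0.4000): 2.985904
R(1,1) = 2.983388 + (2.983388 − 2.973450)/3 = 2.986701
R(2,1) = 2.985904 + (2.985904 − 2.983388)/3 = 2.986743
R(2,2) = 2.986743 + (2.986743 − 2.986701)/15 = 2.986746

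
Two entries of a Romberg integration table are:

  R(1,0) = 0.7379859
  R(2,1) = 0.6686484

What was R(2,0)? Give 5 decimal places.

From R(2,1) = (4·R(2,0) − R(1,0))/3, solve for R(2,0):
4·R(2,0) = 3·0.6686484 + 0.7379859 = 2.7439311
R(2,0) = 0.6859828

0.68598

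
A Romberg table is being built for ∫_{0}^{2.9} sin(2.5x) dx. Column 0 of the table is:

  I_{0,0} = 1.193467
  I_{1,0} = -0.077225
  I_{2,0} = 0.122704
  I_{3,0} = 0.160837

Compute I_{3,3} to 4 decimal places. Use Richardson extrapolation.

0.1715

Richardson extrapolation on the trapezoidal column (denominator 4−1=3):
I_{1,1} = -0.077225 + (-0.077225 − 1.193467)/3 = -0.500789
I_{2,1} = (4·0.122704 − (-0.077225)) / 3 = 0.189347
I_{3,1} = 0.160837 + (0.160837 − 0.122704)/3 = 0.173548
I_{2,2} = (16·0.189347 − (-0.500789)) / 15 = 0.235356
I_{3,2} = (16·0.173548 − 0.189347) / 15 = 0.172495
I_{3,3} = (64·0.172495 − 0.235356) / 63 = 0.171497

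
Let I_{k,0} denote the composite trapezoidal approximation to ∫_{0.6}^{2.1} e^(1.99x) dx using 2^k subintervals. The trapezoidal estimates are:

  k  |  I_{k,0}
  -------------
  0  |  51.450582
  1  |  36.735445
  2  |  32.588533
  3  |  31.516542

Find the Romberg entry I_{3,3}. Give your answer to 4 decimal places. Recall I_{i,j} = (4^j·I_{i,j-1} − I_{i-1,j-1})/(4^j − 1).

31.1559

I_{1,1} = 36.735445 + (36.735445 − 51.450582)/3 = 31.830399
I_{2,1} = 32.588533 + (32.588533 − 36.735445)/3 = 31.206229
I_{3,1} = 31.516542 + (31.516542 − 32.588533)/3 = 31.159212
I_{2,2} = (16·31.206229 − 31.830399) / 15 = 31.164618
I_{3,2} = 31.159212 + (31.159212 − 31.206229)/15 = 31.156078
I_{3,3} = (64·31.156078 − 31.164618) / 63 = 31.155942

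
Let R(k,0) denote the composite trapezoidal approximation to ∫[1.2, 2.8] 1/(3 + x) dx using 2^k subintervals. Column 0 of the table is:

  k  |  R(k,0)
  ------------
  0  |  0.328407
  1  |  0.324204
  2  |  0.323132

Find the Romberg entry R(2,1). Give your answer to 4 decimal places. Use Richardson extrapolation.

0.3228

R(2,1) = (4·0.323132 − 0.324204) / 3 = 0.322775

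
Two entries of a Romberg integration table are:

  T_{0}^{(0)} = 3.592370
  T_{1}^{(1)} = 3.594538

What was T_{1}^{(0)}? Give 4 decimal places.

3.5940

From T_{1}^{(1)} = (4·T_{1}^{(0)} − T_{0}^{(0)})/3, solve for T_{1}^{(0)}:
4·T_{1}^{(0)} = 3·3.594538 + 3.592370 = 14.375984
T_{1}^{(0)} = 3.593996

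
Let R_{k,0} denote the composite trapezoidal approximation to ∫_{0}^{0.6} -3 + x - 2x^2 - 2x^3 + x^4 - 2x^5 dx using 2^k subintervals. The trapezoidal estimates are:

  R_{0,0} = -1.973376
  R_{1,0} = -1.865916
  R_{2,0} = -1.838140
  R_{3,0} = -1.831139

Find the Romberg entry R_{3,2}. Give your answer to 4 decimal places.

R_{2,1} = -1.838140 + (-1.838140 − (-1.865916))/3 = -1.828881
R_{3,1} = -1.831139 + (-1.831139 − (-1.838140))/3 = -1.828805
R_{3,2} = -1.828805 + (-1.828805 − (-1.828881))/15 = -1.828800

-1.8288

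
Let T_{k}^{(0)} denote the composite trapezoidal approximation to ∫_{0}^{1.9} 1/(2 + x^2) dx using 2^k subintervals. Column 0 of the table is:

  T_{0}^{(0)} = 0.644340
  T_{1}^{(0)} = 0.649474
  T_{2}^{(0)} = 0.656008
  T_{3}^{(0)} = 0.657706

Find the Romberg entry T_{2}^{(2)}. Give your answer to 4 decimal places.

Richardson extrapolation on the trapezoidal column (denominator 4−1=3):
T_{1}^{(1)} = 0.649474 + (0.649474 − 0.644340)/3 = 0.651185
T_{2}^{(1)} = (4·0.656008 − 0.649474) / 3 = 0.658186
T_{2}^{(2)} = 0.658186 + (0.658186 − 0.651185)/15 = 0.658653

0.6587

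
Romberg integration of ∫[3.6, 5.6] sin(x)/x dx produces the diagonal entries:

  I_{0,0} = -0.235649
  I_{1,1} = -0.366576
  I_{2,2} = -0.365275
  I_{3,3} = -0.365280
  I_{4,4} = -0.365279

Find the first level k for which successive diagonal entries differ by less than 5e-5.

k = 3

|I_{1,1} − I_{0,0}| = 0.130927 ≥ 5e-5
|I_{2,2} − I_{1,1}| = 0.001301 ≥ 5e-5
|I_{3,3} − I_{2,2}| = 0.000005 < 5e-5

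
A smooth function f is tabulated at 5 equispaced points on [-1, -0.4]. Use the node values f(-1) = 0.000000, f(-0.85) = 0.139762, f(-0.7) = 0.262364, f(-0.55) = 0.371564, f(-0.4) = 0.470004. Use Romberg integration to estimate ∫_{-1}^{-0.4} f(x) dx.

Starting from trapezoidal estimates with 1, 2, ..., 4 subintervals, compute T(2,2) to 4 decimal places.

T(0,0) (trapezoid, 1 panel, h=0.6000): 0.141001
T(1,0) (trapezoid, 2 panels, h=0.3000): 0.149210
T(2,0) (trapezoid, 4 panels, h=0.1500): 0.151304
T(1,1) = 0.149210 + (0.149210 − 0.141001)/3 = 0.151946
T(2,1) = 0.151304 + (0.151304 − 0.149210)/3 = 0.152002
T(2,2) = 0.152002 + (0.152002 − 0.151946)/15 = 0.152006

0.1520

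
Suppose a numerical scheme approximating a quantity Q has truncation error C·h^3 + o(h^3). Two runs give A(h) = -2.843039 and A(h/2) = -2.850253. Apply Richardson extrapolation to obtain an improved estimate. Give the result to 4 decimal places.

-2.8513

The leading error scales as h^3; refining by a factor of 2 reduces it by 2^3 = 8.
Extrapolated value = (8·A(h/2) − A(h)) / (8 − 1)
= (8·(-2.850253) − (-2.843039)) / 7
= -19.958985 / 7 = -2.851284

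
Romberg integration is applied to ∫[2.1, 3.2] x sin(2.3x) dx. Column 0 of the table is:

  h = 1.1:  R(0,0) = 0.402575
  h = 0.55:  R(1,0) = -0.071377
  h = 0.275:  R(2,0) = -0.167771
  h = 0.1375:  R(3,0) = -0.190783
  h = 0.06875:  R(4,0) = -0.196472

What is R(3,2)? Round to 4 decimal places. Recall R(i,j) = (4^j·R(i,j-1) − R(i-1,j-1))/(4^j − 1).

Richardson extrapolation on the trapezoidal column (denominator 4−1=3):
R(2,1) = -0.167771 + (-0.167771 − (-0.071377))/3 = -0.199902
R(3,1) = -0.190783 + (-0.190783 − (-0.167771))/3 = -0.198454
R(3,2) = (16·(-0.198454) − (-0.199902)) / 15 = -0.198357

-0.1984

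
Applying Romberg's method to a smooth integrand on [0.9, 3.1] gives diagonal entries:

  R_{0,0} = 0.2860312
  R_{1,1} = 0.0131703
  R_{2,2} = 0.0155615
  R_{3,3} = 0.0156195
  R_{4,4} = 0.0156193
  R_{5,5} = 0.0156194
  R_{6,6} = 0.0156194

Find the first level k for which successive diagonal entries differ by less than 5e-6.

k = 4

|R_{1,1} − R_{0,0}| = 0.2728609 ≥ 5e-6
|R_{2,2} − R_{1,1}| = 0.0023912 ≥ 5e-6
|R_{3,3} − R_{2,2}| = 0.0000580 ≥ 5e-6
|R_{4,4} − R_{3,3}| = 0.0000002 < 5e-6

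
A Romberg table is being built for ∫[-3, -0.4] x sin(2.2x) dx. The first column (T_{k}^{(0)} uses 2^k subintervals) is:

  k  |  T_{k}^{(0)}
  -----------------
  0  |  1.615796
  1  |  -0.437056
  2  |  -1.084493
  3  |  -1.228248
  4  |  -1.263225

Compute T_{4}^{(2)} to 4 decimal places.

T_{3}^{(1)} = (4·(-1.228248) − (-1.084493)) / 3 = -1.276166
T_{4}^{(1)} = -1.263225 + (-1.263225 − (-1.228248))/3 = -1.274884
T_{4}^{(2)} = -1.274884 + (-1.274884 − (-1.276166))/15 = -1.274799

-1.2748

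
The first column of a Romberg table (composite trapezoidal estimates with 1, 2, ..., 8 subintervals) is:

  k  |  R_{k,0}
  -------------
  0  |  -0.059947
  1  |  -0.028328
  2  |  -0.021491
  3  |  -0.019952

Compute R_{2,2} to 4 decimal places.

-0.0193

Richardson extrapolation on the trapezoidal column (denominator 4−1=3):
R_{1,1} = (4·(-0.028328) − (-0.059947)) / 3 = -0.017788
R_{2,1} = (4·(-0.021491) − (-0.028328)) / 3 = -0.019212
R_{2,2} = -0.019212 + (-0.019212 − (-0.017788))/15 = -0.019307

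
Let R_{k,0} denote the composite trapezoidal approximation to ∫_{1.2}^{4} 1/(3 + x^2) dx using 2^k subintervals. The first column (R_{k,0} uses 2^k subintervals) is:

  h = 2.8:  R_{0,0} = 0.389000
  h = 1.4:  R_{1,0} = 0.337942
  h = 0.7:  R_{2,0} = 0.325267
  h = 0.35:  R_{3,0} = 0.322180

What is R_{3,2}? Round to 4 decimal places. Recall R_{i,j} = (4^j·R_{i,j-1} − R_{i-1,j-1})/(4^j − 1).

0.3212

Richardson extrapolation on the trapezoidal column (denominator 4−1=3):
R_{2,1} = 0.325267 + (0.325267 − 0.337942)/3 = 0.321042
R_{3,1} = (4·0.322180 − 0.325267) / 3 = 0.321151
R_{3,2} = 0.321151 + (0.321151 − 0.321042)/15 = 0.321158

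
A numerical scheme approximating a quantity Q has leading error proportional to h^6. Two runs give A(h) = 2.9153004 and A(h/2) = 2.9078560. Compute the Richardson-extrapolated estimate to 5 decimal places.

2.90774

Extrapolated value = (64·A(h/2) − A(h)) / (64 − 1)
= (64·2.9078560 − 2.9153004) / 63
= 183.1874836 / 63 = 2.9077378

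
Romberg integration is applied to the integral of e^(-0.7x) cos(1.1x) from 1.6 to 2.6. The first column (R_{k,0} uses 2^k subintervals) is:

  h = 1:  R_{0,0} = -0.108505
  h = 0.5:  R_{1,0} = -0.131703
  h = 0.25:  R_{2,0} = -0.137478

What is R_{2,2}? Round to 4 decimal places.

-0.1394

R_{1,1} = (4·(-0.131703) − (-0.108505)) / 3 = -0.139436
R_{2,1} = -0.137478 + (-0.137478 − (-0.131703))/3 = -0.139403
R_{2,2} = -0.139403 + (-0.139403 − (-0.139436))/15 = -0.139401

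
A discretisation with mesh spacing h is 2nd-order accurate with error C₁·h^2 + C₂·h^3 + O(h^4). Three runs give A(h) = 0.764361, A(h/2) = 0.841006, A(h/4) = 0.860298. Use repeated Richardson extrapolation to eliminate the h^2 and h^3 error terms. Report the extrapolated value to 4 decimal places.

0.8668

First eliminate the h^2 term (factor 2^2 = 4):
  B₁ = (4·0.841006 − 0.764361)/3 = 0.866554
  B₂ = (4·0.860298 − 0.841006)/3 = 0.866729
Then eliminate the h^3 term (factor 2^3 = 8):
  (8·0.866729 − 0.866554)/7 = 0.866754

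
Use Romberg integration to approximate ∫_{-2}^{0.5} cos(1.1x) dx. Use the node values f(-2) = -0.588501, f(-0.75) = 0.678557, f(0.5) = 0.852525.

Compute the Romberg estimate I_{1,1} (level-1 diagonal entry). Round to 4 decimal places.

1.2409

I_{0,0} (trapezoid, 1 panel, h=2.5000): 0.330030
I_{1,0} (trapezoid, 2 panels, h=1.2500): 1.013211
I_{1,1} = 1.013211 + (1.013211 − 0.330030)/3 = 1.240938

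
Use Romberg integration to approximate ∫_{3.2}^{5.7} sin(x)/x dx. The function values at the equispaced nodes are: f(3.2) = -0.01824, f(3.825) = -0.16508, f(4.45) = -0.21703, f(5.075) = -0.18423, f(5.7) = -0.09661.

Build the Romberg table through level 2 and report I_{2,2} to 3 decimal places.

-0.405

I_{0,0} (trapezoid, 1 panel, h=2.5000): -0.14356
I_{1,0} (trapezoid, 2 panels, h=1.2500): -0.34307
I_{2,0} (trapezoid, 4 panels, h=0.6250): -0.38985
I_{1,1} = -0.34307 + (-0.34307 − (-0.14356))/3 = -0.40957
I_{2,1} = -0.38985 + (-0.38985 − (-0.34307))/3 = -0.40544
I_{2,2} = -0.40544 + (-0.40544 − (-0.40957))/15 = -0.40516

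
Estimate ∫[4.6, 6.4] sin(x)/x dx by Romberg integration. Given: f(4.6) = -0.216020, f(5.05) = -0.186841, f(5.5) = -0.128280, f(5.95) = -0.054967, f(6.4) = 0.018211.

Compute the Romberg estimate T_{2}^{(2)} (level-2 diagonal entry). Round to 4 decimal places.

T_{0}^{(0)} (trapezoid, 1 panel, h=1.8000): -0.178028
T_{1}^{(0)} (trapezoid, 2 panels, h=0.9000): -0.204466
T_{2}^{(0)} (trapezoid, 4 panels, h=0.4500): -0.211047
T_{1}^{(1)} = -0.204466 + (-0.204466 − (-0.178028))/3 = -0.213279
T_{2}^{(1)} = -0.211047 + (-0.211047 − (-0.204466))/3 = -0.213241
T_{2}^{(2)} = -0.213241 + (-0.213241 − (-0.213279))/15 = -0.213238

-0.2132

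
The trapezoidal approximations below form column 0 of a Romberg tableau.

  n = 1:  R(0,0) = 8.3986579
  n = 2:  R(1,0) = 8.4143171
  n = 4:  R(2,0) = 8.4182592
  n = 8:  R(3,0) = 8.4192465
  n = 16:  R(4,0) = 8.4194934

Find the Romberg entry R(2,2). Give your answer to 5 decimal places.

R(1,1) = 8.4143171 + (8.4143171 − 8.3986579)/3 = 8.4195368
R(2,1) = (4·8.4182592 − 8.4143171) / 3 = 8.4195732
R(2,2) = 8.4195732 + (8.4195732 − 8.4195368)/15 = 8.4195756

8.41958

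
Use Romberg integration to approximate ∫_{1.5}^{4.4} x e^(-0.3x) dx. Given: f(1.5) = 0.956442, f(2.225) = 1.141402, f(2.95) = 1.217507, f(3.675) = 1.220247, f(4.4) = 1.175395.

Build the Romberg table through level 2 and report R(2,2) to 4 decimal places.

3.3867

R(0,0) (trapezoid, 1 panel, h=2.9000): 3.091164
R(1,0) (trapezoid, 2 panels, h=1.4500): 3.310967
R(2,0) (trapezoid, 4 panels, h=0.7250): 3.367679
R(1,1) = 3.310967 + (3.310967 − 3.091164)/3 = 3.384235
R(2,1) = 3.367679 + (3.367679 − 3.310967)/3 = 3.386583
R(2,2) = 3.386583 + (3.386583 − 3.384235)/15 = 3.386740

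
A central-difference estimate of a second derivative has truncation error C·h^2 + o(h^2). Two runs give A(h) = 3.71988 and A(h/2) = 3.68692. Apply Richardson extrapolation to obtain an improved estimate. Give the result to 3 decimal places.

3.676

The leading error scales as h^2; refining by a factor of 2 reduces it by 2^2 = 4.
Extrapolated value = (4·A(h/2) − A(h)) / (4 − 1)
= (4·3.68692 − 3.71988) / 3
= 11.02780 / 3 = 3.67593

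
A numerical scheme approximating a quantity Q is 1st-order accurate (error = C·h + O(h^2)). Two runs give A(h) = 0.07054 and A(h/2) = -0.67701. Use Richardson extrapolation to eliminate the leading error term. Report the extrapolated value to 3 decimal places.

The leading error scales as h; refining by a factor of 2 reduces it by 2^1 = 2.
Extrapolated value = (2·A(h/2) − A(h)) / (2 − 1)
= (2·(-0.67701) − 0.07054) / 1
= -1.42456 / 1 = -1.42456

-1.425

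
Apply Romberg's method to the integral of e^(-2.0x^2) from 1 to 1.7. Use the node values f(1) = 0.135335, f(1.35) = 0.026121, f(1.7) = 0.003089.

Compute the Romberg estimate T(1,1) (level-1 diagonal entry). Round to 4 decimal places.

0.0283

T(0,0) (trapezoid, 1 panel, h=0.7000): 0.048448
T(1,0) (trapezoid, 2 panels, h=0.3500): 0.033367
T(1,1) = 0.033367 + (0.033367 − 0.048448)/3 = 0.028340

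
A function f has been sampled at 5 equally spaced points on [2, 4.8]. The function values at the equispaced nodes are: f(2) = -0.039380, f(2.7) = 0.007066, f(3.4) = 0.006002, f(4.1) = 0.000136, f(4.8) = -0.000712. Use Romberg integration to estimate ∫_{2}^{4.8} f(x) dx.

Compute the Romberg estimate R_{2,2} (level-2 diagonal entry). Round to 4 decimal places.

R_{0,0} (trapezoid, 1 panel, h=2.8000): -0.056129
R_{1,0} (trapezoid, 2 panels, h=1.4000): -0.019662
R_{2,0} (trapezoid, 4 panels, h=0.7000): -0.004789
R_{1,1} = -0.019662 + (-0.019662 − (-0.056129))/3 = -0.007506
R_{2,1} = -0.004789 + (-0.004789 − (-0.019662))/3 = 0.000169
R_{2,2} = 0.000169 + (0.000169 − (-0.007506))/15 = 0.000681

0.0007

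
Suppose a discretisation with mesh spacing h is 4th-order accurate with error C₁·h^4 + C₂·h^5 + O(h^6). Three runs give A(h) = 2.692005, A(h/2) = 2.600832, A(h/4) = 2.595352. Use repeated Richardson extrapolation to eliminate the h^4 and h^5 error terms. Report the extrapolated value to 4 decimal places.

2.5950

First eliminate the h^4 term (factor 2^4 = 16):
  B₁ = (16·2.600832 − 2.692005)/15 = 2.594754
  B₂ = (16·2.595352 − 2.600832)/15 = 2.594987
Then eliminate the h^5 term (factor 2^5 = 32):
  (32·2.594987 − 2.594754)/31 = 2.594995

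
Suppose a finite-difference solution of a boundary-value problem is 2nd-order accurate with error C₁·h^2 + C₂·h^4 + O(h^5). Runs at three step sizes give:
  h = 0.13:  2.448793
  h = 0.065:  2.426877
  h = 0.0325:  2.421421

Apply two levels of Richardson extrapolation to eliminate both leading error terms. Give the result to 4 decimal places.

2.4196

First eliminate the h^2 term (factor 2^2 = 4):
  B₁ = (4·2.426877 − 2.448793)/3 = 2.419572
  B₂ = (4·2.421421 − 2.426877)/3 = 2.419602
Then eliminate the h^4 term (factor 2^4 = 16):
  (16·2.419602 − 2.419572)/15 = 2.419604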